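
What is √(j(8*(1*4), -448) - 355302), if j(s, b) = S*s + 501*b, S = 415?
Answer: I*√566470 ≈ 752.64*I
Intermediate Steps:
j(s, b) = 415*s + 501*b
√(j(8*(1*4), -448) - 355302) = √((415*(8*(1*4)) + 501*(-448)) - 355302) = √((415*(8*4) - 224448) - 355302) = √((415*32 - 224448) - 355302) = √((13280 - 224448) - 355302) = √(-211168 - 355302) = √(-566470) = I*√566470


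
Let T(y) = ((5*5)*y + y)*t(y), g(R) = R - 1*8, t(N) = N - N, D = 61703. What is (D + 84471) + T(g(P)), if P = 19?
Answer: 146174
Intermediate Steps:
t(N) = 0
g(R) = -8 + R (g(R) = R - 8 = -8 + R)
T(y) = 0 (T(y) = ((5*5)*y + y)*0 = (25*y + y)*0 = (26*y)*0 = 0)
(D + 84471) + T(g(P)) = (61703 + 84471) + 0 = 146174 + 0 = 146174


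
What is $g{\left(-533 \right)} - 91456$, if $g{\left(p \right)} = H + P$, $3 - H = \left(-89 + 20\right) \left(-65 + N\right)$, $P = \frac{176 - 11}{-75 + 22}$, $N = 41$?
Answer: $- \frac{4934942}{53} \approx -93112.0$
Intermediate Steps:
$P = - \frac{165}{53}$ ($P = \frac{165}{-53} = 165 \left(- \frac{1}{53}\right) = - \frac{165}{53} \approx -3.1132$)
$H = -1653$ ($H = 3 - \left(-89 + 20\right) \left(-65 + 41\right) = 3 - \left(-69\right) \left(-24\right) = 3 - 1656 = -1653$)
$g{\left(p \right)} = - \frac{87774}{53}$ ($g{\left(p \right)} = -1653 - \frac{165}{53} = - \frac{87774}{53}$)
$g{\left(-533 \right)} - 91456 = - \frac{87774}{53} - 91456 = - \frac{4934942}{53}$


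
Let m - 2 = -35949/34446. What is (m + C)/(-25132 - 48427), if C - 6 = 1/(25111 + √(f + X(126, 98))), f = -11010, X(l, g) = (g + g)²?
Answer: -50363003590297/532552587522952770 + √27406/46381517812485 ≈ -9.4569e-5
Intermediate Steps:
X(l, g) = 4*g² (X(l, g) = (2*g)² = 4*g²)
m = 10981/11482 (m = 2 - 35949/34446 = 2 - 35949*1/34446 = 2 - 11983/11482 = 10981/11482 ≈ 0.95637)
C = 6 + 1/(25111 + √27406) (C = 6 + 1/(25111 + √(-11010 + 4*98²)) = 6 + 1/(25111 + √(-11010 + 4*9604)) = 6 + 1/(25111 + √(-11010 + 38416)) = 6 + 1/(25111 + √27406) ≈ 6.0000)
(m + C)/(-25132 - 48427) = (10981/11482 + (3783234601/630534915 - √27406/630534915))/(-25132 - 48427) = (50363003590297/7239801894030 - √27406/630534915)/(-73559) = (50363003590297/7239801894030 - √27406/630534915)*(-1/73559) = -50363003590297/532552587522952770 + √27406/46381517812485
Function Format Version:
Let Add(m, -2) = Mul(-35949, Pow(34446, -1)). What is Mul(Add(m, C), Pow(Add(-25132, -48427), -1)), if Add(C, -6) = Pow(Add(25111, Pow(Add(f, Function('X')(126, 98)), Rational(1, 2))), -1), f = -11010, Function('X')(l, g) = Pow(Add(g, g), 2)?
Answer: Add(Rational(-50363003590297, 532552587522952770), Mul(Rational(1, 46381517812485), Pow(27406, Rational(1, 2)))) ≈ -9.4569e-5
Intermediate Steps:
Function('X')(l, g) = Mul(4, Pow(g, 2)) (Function('X')(l, g) = Pow(Mul(2, g), 2) = Mul(4, Pow(g, 2)))
m = Rational(10981, 11482) (m = Add(2, Mul(-35949, Pow(34446, -1))) = Add(2, Mul(-35949, Rational(1, 34446))) = Add(2, Rational(-11983, 11482)) = Rational(10981, 11482) ≈ 0.95637)
C = Add(6, Pow(Add(25111, Pow(27406, Rational(1, 2))), -1)) (C = Add(6, Pow(Add(25111, Pow(Add(-11010, Mul(4, Pow(98, 2))), Rational(1, 2))), -1)) = Add(6, Pow(Add(25111, Pow(Add(-11010, Mul(4, 9604)), Rational(1, 2))), -1)) = Add(6, Pow(Add(25111, Pow(Add(-11010, 38416), Rational(1, 2))), -1)) = Add(6, Pow(Add(25111, Pow(27406, Rational(1, 2))), -1)) ≈ 6.0000)
Mul(Add(m, C), Pow(Add(-25132, -48427), -1)) = Mul(Add(Rational(10981, 11482), Add(Rational(3783234601, 630534915), Mul(Rational(-1, 630534915), Pow(27406, Rational(1, 2))))), Pow(Add(-25132, -48427), -1)) = Mul(Add(Rational(50363003590297, 7239801894030), Mul(Rational(-1, 630534915), Pow(27406, Rational(1, 2)))), Pow(-73559, -1)) = Mul(Add(Rational(50363003590297, 7239801894030), Mul(Rational(-1, 630534915), Pow(27406, Rational(1, 2)))), Rational(-1, 73559)) = Add(Rational(-50363003590297, 532552587522952770), Mul(Rational(1, 46381517812485), Pow(27406, Rational(1, 2))))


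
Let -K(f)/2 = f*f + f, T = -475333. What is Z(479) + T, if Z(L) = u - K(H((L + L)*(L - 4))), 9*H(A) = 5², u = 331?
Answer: -38473462/81 ≈ -4.7498e+5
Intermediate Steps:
H(A) = 25/9 (H(A) = (⅑)*5² = (⅑)*25 = 25/9)
K(f) = -2*f - 2*f² (K(f) = -2*(f*f + f) = -2*(f² + f) = -2*(f + f²) = -2*f - 2*f²)
Z(L) = 28511/81 (Z(L) = 331 - (-2)*25*(1 + 25/9)/9 = 331 - (-2)*25*34/(9*9) = 331 - 1*(-1700/81) = 331 + 1700/81 = 28511/81)
Z(479) + T = 28511/81 - 475333 = -38473462/81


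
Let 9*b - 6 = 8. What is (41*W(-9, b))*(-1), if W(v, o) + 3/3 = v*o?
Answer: 615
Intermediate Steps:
b = 14/9 (b = ⅔ + (⅑)*8 = ⅔ + 8/9 = 14/9 ≈ 1.5556)
W(v, o) = -1 + o*v (W(v, o) = -1 + v*o = -1 + o*v)
(41*W(-9, b))*(-1) = (41*(-1 + (14/9)*(-9)))*(-1) = (41*(-1 - 14))*(-1) = (41*(-15))*(-1) = -615*(-1) = 615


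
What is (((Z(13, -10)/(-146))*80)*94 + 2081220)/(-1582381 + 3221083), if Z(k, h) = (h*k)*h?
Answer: 73520530/59812623 ≈ 1.2292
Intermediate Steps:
Z(k, h) = k*h**2
(((Z(13, -10)/(-146))*80)*94 + 2081220)/(-1582381 + 3221083) = ((((13*(-10)**2)/(-146))*80)*94 + 2081220)/(-1582381 + 3221083) = ((((13*100)*(-1/146))*80)*94 + 2081220)/1638702 = (((1300*(-1/146))*80)*94 + 2081220)*(1/1638702) = (-650/73*80*94 + 2081220)*(1/1638702) = (-52000/73*94 + 2081220)*(1/1638702) = (-4888000/73 + 2081220)*(1/1638702) = (147041060/73)*(1/1638702) = 73520530/59812623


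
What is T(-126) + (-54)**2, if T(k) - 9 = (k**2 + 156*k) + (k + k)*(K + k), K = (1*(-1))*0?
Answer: 30897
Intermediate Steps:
K = 0 (K = -1*0 = 0)
T(k) = 9 + 3*k**2 + 156*k (T(k) = 9 + ((k**2 + 156*k) + (k + k)*(0 + k)) = 9 + ((k**2 + 156*k) + (2*k)*k) = 9 + ((k**2 + 156*k) + 2*k**2) = 9 + (3*k**2 + 156*k) = 9 + 3*k**2 + 156*k)
T(-126) + (-54)**2 = (9 + 3*(-126)**2 + 156*(-126)) + (-54)**2 = (9 + 3*15876 - 19656) + 2916 = (9 + 47628 - 19656) + 2916 = 27981 + 2916 = 30897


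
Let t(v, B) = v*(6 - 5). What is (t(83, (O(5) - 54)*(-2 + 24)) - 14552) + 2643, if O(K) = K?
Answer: -11826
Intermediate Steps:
t(v, B) = v (t(v, B) = v*1 = v)
(t(83, (O(5) - 54)*(-2 + 24)) - 14552) + 2643 = (83 - 14552) + 2643 = -14469 + 2643 = -11826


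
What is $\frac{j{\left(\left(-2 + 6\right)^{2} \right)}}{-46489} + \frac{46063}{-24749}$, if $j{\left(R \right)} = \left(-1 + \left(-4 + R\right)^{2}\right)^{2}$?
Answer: $- \frac{2647515108}{1150556261} \approx -2.3011$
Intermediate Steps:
$\frac{j{\left(\left(-2 + 6\right)^{2} \right)}}{-46489} + \frac{46063}{-24749} = \frac{\left(-1 + \left(-4 + \left(-2 + 6\right)^{2}\right)^{2}\right)^{2}}{-46489} + \frac{46063}{-24749} = \left(-1 + \left(-4 + 4^{2}\right)^{2}\right)^{2} \left(- \frac{1}{46489}\right) + 46063 \left(- \frac{1}{24749}\right) = \left(-1 + \left(-4 + 16\right)^{2}\right)^{2} \left(- \frac{1}{46489}\right) - \frac{46063}{24749} = \left(-1 + 12^{2}\right)^{2} \left(- \frac{1}{46489}\right) - \frac{46063}{24749} = \left(-1 + 144\right)^{2} \left(- \frac{1}{46489}\right) - \frac{46063}{24749} = 143^{2} \left(- \frac{1}{46489}\right) - \frac{46063}{24749} = 20449 \left(- \frac{1}{46489}\right) - \frac{46063}{24749} = - \frac{20449}{46489} - \frac{46063}{24749} = - \frac{2647515108}{1150556261}$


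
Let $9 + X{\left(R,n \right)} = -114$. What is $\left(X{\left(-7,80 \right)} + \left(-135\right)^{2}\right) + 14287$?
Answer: $32389$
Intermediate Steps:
$X{\left(R,n \right)} = -123$ ($X{\left(R,n \right)} = -9 - 114 = -123$)
$\left(X{\left(-7,80 \right)} + \left(-135\right)^{2}\right) + 14287 = \left(-123 + \left(-135\right)^{2}\right) + 14287 = \left(-123 + 18225\right) + 14287 = 18102 + 14287 = 32389$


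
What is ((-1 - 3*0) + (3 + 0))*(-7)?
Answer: -14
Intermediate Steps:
((-1 - 3*0) + (3 + 0))*(-7) = ((-1 + 0) + 3)*(-7) = (-1 + 3)*(-7) = 2*(-7) = -14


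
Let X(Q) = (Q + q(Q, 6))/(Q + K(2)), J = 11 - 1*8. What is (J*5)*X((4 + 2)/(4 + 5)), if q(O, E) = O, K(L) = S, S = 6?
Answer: 3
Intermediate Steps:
K(L) = 6
J = 3 (J = 11 - 8 = 3)
X(Q) = 2*Q/(6 + Q) (X(Q) = (Q + Q)/(Q + 6) = (2*Q)/(6 + Q) = 2*Q/(6 + Q))
(J*5)*X((4 + 2)/(4 + 5)) = (3*5)*(2*((4 + 2)/(4 + 5))/(6 + (4 + 2)/(4 + 5))) = 15*(2*(6/9)/(6 + 6/9)) = 15*(2*(6*(⅑))/(6 + 6*(⅑))) = 15*(2*(⅔)/(6 + ⅔)) = 15*(2*(⅔)/(20/3)) = 15*(2*(⅔)*(3/20)) = 15*(⅕) = 3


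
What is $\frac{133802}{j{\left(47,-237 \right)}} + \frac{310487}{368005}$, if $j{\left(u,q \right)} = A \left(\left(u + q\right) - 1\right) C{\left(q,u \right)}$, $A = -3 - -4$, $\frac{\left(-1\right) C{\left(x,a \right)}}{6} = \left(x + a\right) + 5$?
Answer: $\frac{1658654386}{7802074005} \approx 0.21259$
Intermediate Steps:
$C{\left(x,a \right)} = -30 - 6 a - 6 x$ ($C{\left(x,a \right)} = - 6 \left(\left(x + a\right) + 5\right) = - 6 \left(\left(a + x\right) + 5\right) = - 6 \left(5 + a + x\right) = -30 - 6 a - 6 x$)
$A = 1$ ($A = -3 + 4 = 1$)
$j{\left(u,q \right)} = \left(-1 + q + u\right) \left(-30 - 6 q - 6 u\right)$ ($j{\left(u,q \right)} = 1 \left(\left(u + q\right) - 1\right) \left(-30 - 6 u - 6 q\right) = 1 \left(\left(q + u\right) - 1\right) \left(-30 - 6 q - 6 u\right) = 1 \left(-1 + q + u\right) \left(-30 - 6 q - 6 u\right) = \left(-1 + q + u\right) \left(-30 - 6 q - 6 u\right)$)
$\frac{133802}{j{\left(47,-237 \right)}} + \frac{310487}{368005} = \frac{133802}{\left(-6\right) \left(-1 - 237 + 47\right) \left(5 - 237 + 47\right)} + \frac{310487}{368005} = \frac{133802}{\left(-6\right) \left(-191\right) \left(-185\right)} + 310487 \cdot \frac{1}{368005} = \frac{133802}{-212010} + \frac{310487}{368005} = 133802 \left(- \frac{1}{212010}\right) + \frac{310487}{368005} = - \frac{66901}{106005} + \frac{310487}{368005} = \frac{1658654386}{7802074005}$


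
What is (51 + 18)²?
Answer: 4761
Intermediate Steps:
(51 + 18)² = 69² = 4761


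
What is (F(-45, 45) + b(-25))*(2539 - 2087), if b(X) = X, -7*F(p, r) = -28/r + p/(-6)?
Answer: -3699394/315 ≈ -11744.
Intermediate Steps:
F(p, r) = 4/r + p/42 (F(p, r) = -(-28/r + p/(-6))/7 = -(-28/r + p*(-⅙))/7 = -(-28/r - p/6)/7 = 4/r + p/42)
(F(-45, 45) + b(-25))*(2539 - 2087) = ((4/45 + (1/42)*(-45)) - 25)*(2539 - 2087) = ((4*(1/45) - 15/14) - 25)*452 = ((4/45 - 15/14) - 25)*452 = (-619/630 - 25)*452 = -16369/630*452 = -3699394/315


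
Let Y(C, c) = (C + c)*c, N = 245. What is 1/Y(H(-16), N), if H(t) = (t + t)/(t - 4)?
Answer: 1/60417 ≈ 1.6552e-5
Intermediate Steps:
H(t) = 2*t/(-4 + t) (H(t) = (2*t)/(-4 + t) = 2*t/(-4 + t))
Y(C, c) = c*(C + c)
1/Y(H(-16), N) = 1/(245*(2*(-16)/(-4 - 16) + 245)) = 1/(245*(2*(-16)/(-20) + 245)) = 1/(245*(2*(-16)*(-1/20) + 245)) = 1/(245*(8/5 + 245)) = 1/(245*(1233/5)) = 1/60417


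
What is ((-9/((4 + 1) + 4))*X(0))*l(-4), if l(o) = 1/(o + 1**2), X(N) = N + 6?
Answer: 2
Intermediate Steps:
X(N) = 6 + N
l(o) = 1/(1 + o) (l(o) = 1/(o + 1) = 1/(1 + o))
((-9/((4 + 1) + 4))*X(0))*l(-4) = ((-9/((4 + 1) + 4))*(6 + 0))/(1 - 4) = ((-9/(5 + 4))*6)/(-3) = ((-9/9)*6)*(-1/3) = (((1/9)*(-9))*6)*(-1/3) = -1*6*(-1/3) = -6*(-1/3) = 2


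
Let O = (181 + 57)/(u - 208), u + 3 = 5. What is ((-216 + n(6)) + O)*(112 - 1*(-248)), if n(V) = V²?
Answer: -6717240/103 ≈ -65216.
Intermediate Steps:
u = 2 (u = -3 + 5 = 2)
O = -119/103 (O = (181 + 57)/(2 - 208) = 238/(-206) = 238*(-1/206) = -119/103 ≈ -1.1553)
((-216 + n(6)) + O)*(112 - 1*(-248)) = ((-216 + 6²) - 119/103)*(112 - 1*(-248)) = ((-216 + 36) - 119/103)*(112 + 248) = (-180 - 119/103)*360 = -18659/103*360 = -6717240/103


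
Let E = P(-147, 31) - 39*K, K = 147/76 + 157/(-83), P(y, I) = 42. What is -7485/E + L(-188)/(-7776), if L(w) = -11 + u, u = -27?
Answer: -12237904199/65952144 ≈ -185.56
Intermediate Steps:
K = 269/6308 (K = 147*(1/76) + 157*(-1/83) = 147/76 - 157/83 = 269/6308 ≈ 0.042644)
L(w) = -38 (L(w) = -11 - 27 = -38)
E = 254445/6308 (E = 42 - 39*269/6308 = 42 - 10491/6308 = 254445/6308 ≈ 40.337)
-7485/E + L(-188)/(-7776) = -7485/254445/6308 - 38/(-7776) = -7485*6308/254445 - 38*(-1/7776) = -3147692/16963 + 19/3888 = -12237904199/65952144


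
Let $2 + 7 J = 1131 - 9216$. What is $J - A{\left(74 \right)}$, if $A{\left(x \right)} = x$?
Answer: $- \frac{8605}{7} \approx -1229.3$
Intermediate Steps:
$J = - \frac{8087}{7}$ ($J = - \frac{2}{7} + \frac{1131 - 9216}{7} = - \frac{2}{7} + \frac{1}{7} \left(-8085\right) = - \frac{2}{7} - 1155 = - \frac{8087}{7} \approx -1155.3$)
$J - A{\left(74 \right)} = - \frac{8087}{7} - 74 = - \frac{8605}{7}$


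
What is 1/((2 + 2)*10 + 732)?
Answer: 1/772 ≈ 0.0012953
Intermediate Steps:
1/((2 + 2)*10 + 732) = 1/(4*10 + 732) = 1/(40 + 732) = 1/772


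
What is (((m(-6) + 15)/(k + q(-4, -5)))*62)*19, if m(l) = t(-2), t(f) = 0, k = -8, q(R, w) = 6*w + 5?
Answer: -5890/11 ≈ -535.45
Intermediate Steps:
q(R, w) = 5 + 6*w
m(l) = 0
(((m(-6) + 15)/(k + q(-4, -5)))*62)*19 = (((0 + 15)/(-8 + (5 + 6*(-5))))*62)*19 = ((15/(-8 + (5 - 30)))*62)*19 = ((15/(-8 - 25))*62)*19 = ((15/(-33))*62)*19 = ((15*(-1/33))*62)*19 = -5/11*62*19 = -310/11*19 = -5890/11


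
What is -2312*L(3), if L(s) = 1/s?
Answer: -2312/3 ≈ -770.67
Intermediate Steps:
-2312*L(3) = -2312/3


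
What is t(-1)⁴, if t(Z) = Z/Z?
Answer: 1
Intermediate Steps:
t(Z) = 1
t(-1)⁴ = 1⁴ = 1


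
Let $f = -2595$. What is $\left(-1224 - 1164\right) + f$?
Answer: $-4983$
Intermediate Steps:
$\left(-1224 - 1164\right) + f = \left(-1224 - 1164\right) - 2595 = -2388 - 2595 = -4983$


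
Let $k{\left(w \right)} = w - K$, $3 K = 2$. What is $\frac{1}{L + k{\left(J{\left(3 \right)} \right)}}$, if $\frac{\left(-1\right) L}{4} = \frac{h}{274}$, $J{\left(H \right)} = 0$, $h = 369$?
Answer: $- \frac{411}{2488} \approx -0.16519$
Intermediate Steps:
$K = \frac{2}{3}$ ($K = \frac{1}{3} \cdot 2 = \frac{2}{3} \approx 0.66667$)
$k{\left(w \right)} = - \frac{2}{3} + w$ ($k{\left(w \right)} = w - \frac{2}{3} = - \frac{2}{3} + w$)
$L = - \frac{738}{137}$ ($L = - 4 \cdot \frac{369}{274} = - 4 \cdot 369 \cdot \frac{1}{274} = \left(-4\right) \frac{369}{274} = - \frac{738}{137} \approx -5.3869$)
$\frac{1}{L + k{\left(J{\left(3 \right)} \right)}} = \frac{1}{- \frac{738}{137} + \left(- \frac{2}{3} + 0\right)} = \frac{1}{- \frac{738}{137} - \frac{2}{3}} = \frac{1}{- \frac{2488}{411}} = - \frac{411}{2488}$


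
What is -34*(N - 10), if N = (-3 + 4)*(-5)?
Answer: 510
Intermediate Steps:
N = -5 (N = 1*(-5) = -5)
-34*(N - 10) = -34*(-5 - 10) = -34*(-15) = 510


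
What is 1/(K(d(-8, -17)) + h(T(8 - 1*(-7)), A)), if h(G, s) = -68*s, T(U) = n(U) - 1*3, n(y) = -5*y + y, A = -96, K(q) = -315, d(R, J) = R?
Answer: 1/6213 ≈ 0.00016095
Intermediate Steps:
n(y) = -4*y
T(U) = -3 - 4*U (T(U) = -4*U - 1*3 = -4*U - 3 = -3 - 4*U)
1/(K(d(-8, -17)) + h(T(8 - 1*(-7)), A)) = 1/(-315 - 68*(-96)) = 1/(-315 + 6528) = 1/6213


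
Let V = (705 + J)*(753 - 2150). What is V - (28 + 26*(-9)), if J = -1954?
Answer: 1745059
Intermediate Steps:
V = 1744853 (V = (705 - 1954)*(753 - 2150) = -1249*(-1397) = 1744853)
V - (28 + 26*(-9)) = 1744853 - (28 + 26*(-9)) = 1744853 - (28 - 234) = 1744853 - 1*(-206) = 1744853 + 206 = 1745059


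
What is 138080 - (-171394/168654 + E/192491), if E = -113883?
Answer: 131845099721384/954834621 ≈ 1.3808e+5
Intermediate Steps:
138080 - (-171394/168654 + E/192491) = 138080 - (-171394/168654 - 113883/192491) = 138080 - (-171394*1/168654 - 113883*1/192491) = 138080 - (-85697/84327 - 6699/11323) = 138080 - 1*(-1535253704/954834621) = 138080 + 1535253704/954834621 = 131845099721384/954834621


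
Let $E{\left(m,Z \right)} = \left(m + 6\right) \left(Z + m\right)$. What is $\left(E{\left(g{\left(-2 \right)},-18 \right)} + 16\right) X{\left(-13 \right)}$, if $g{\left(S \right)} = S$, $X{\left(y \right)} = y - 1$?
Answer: $896$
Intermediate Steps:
$X{\left(y \right)} = -1 + y$ ($X{\left(y \right)} = y - 1 = -1 + y$)
$E{\left(m,Z \right)} = \left(6 + m\right) \left(Z + m\right)$
$\left(E{\left(g{\left(-2 \right)},-18 \right)} + 16\right) X{\left(-13 \right)} = \left(\left(\left(-2\right)^{2} + 6 \left(-18\right) + 6 \left(-2\right) - -36\right) + 16\right) \left(-1 - 13\right) = \left(\left(4 - 108 - 12 + 36\right) + 16\right) \left(-14\right) = \left(-80 + 16\right) \left(-14\right) = \left(-64\right) \left(-14\right) = 896$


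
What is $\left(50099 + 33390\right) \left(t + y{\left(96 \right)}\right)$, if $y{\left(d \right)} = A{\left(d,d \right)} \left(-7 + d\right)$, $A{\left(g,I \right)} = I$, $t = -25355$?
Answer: $-1403533579$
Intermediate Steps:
$y{\left(d \right)} = d \left(-7 + d\right)$
$\left(50099 + 33390\right) \left(t + y{\left(96 \right)}\right) = \left(50099 + 33390\right) \left(-25355 + 96 \left(-7 + 96\right)\right) = 83489 \left(-25355 + 96 \cdot 89\right) = 83489 \left(-25355 + 8544\right) = 83489 \left(-16811\right) = -1403533579$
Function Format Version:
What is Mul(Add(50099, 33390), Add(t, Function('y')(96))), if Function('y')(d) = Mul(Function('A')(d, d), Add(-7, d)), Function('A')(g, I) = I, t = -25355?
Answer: -1403533579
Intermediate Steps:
Function('y')(d) = Mul(d, Add(-7, d))
Mul(Add(50099, 33390), Add(t, Function('y')(96))) = Mul(Add(50099, 33390), Add(-25355, Mul(96, Add(-7, 96)))) = Mul(83489, Add(-25355, Mul(96, 89))) = Mul(83489, Add(-25355, 8544)) = Mul(83489, -16811) = -1403533579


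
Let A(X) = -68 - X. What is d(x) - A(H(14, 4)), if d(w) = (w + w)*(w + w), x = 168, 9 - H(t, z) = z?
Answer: 112969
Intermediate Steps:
H(t, z) = 9 - z
d(w) = 4*w**2 (d(w) = (2*w)*(2*w) = 4*w**2)
d(x) - A(H(14, 4)) = 4*168**2 - (-68 - (9 - 1*4)) = 4*28224 - (-68 - (9 - 4)) = 112896 - (-68 - 1*5) = 112896 - (-68 - 5) = 112896 - 1*(-73) = 112896 + 73 = 112969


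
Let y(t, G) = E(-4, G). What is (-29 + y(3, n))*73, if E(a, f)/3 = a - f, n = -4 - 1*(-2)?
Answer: -2555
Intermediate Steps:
n = -2 (n = -4 + 2 = -2)
E(a, f) = -3*f + 3*a (E(a, f) = 3*(a - f) = -3*f + 3*a)
y(t, G) = -12 - 3*G (y(t, G) = -3*G + 3*(-4) = -3*G - 12 = -12 - 3*G)
(-29 + y(3, n))*73 = (-29 + (-12 - 3*(-2)))*73 = (-29 + (-12 + 6))*73 = (-29 - 6)*73 = -35*73 = -2555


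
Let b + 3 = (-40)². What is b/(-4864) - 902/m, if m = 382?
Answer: -2498691/929024 ≈ -2.6896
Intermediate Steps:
b = 1597 (b = -3 + (-40)² = -3 + 1600 = 1597)
b/(-4864) - 902/m = 1597/(-4864) - 902/382 = 1597*(-1/4864) - 902*1/382 = -1597/4864 - 451/191 = -2498691/929024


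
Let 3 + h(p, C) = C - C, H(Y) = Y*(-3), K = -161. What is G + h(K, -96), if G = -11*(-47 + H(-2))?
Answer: 448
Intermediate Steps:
H(Y) = -3*Y
h(p, C) = -3 (h(p, C) = -3 + (C - C) = -3 + 0 = -3)
G = 451 (G = -11*(-47 - 3*(-2)) = -11*(-47 + 6) = -11*(-41) = 451)
G + h(K, -96) = 451 - 3 = 448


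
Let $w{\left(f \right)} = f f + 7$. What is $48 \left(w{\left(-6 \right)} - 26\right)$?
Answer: $816$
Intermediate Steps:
$w{\left(f \right)} = 7 + f^{2}$ ($w{\left(f \right)} = f^{2} + 7 = 7 + f^{2}$)
$48 \left(w{\left(-6 \right)} - 26\right) = 48 \left(\left(7 + \left(-6\right)^{2}\right) - 26\right) = 48 \left(\left(7 + 36\right) - 26\right) = 48 \left(43 - 26\right) = 48 \cdot 17 = 816$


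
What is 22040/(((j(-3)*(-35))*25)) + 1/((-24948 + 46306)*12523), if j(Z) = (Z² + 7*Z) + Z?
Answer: 168427308871/100299837750 ≈ 1.6792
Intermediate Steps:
j(Z) = Z² + 8*Z
22040/(((j(-3)*(-35))*25)) + 1/((-24948 + 46306)*12523) = 22040/(((-3*(8 - 3)*(-35))*25)) + 1/((-24948 + 46306)*12523) = 22040/(((-3*5*(-35))*25)) + (1/12523)/21358 = 22040/((-15*(-35)*25)) + (1/21358)*(1/12523) = 22040/((525*25)) + 1/267466234 = 22040/13125 + 1/267466234 = 22040*(1/13125) + 1/267466234 = 4408/2625 + 1/267466234 = 168427308871/100299837750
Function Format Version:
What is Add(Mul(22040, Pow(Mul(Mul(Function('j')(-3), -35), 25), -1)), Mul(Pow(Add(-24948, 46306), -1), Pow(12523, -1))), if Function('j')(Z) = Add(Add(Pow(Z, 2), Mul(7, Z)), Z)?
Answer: Rational(168427308871, 100299837750) ≈ 1.6792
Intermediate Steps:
Function('j')(Z) = Add(Pow(Z, 2), Mul(8, Z))
Add(Mul(22040, Pow(Mul(Mul(Function('j')(-3), -35), 25), -1)), Mul(Pow(Add(-24948, 46306), -1), Pow(12523, -1))) = Add(Mul(22040, Pow(Mul(Mul(Mul(-3, Add(8, -3)), -35), 25), -1)), Mul(Pow(Add(-24948, 46306), -1), Pow(12523, -1))) = Add(Mul(22040, Pow(Mul(Mul(Mul(-3, 5), -35), 25), -1)), Mul(Pow(21358, -1), Rational(1, 12523))) = Add(Mul(22040, Pow(Mul(Mul(-15, -35), 25), -1)), Mul(Rational(1, 21358), Rational(1, 12523))) = Add(Mul(22040, Pow(Mul(525, 25), -1)), Rational(1, 267466234)) = Add(Mul(22040, Pow(13125, -1)), Rational(1, 267466234)) = Add(Mul(22040, Rational(1, 13125)), Rational(1, 267466234)) = Add(Rational(4408, 2625), Rational(1, 267466234)) = Rational(168427308871, 100299837750)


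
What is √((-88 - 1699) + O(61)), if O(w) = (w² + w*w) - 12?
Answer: 3*√627 ≈ 75.120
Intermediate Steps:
O(w) = -12 + 2*w² (O(w) = (w² + w²) - 12 = 2*w² - 12 = -12 + 2*w²)
√((-88 - 1699) + O(61)) = √((-88 - 1699) + (-12 + 2*61²)) = √(-1787 + (-12 + 2*3721)) = √(-1787 + (-12 + 7442)) = √(-1787 + 7430) = √5643 = 3*√627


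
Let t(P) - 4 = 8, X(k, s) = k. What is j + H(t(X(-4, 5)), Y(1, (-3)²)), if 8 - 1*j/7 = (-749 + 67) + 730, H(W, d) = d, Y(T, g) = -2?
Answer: -282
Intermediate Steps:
t(P) = 12 (t(P) = 4 + 8 = 12)
j = -280 (j = 56 - 7*((-749 + 67) + 730) = 56 - 7*(-682 + 730) = 56 - 7*48 = 56 - 336 = -280)
j + H(t(X(-4, 5)), Y(1, (-3)²)) = -280 - 2 = -282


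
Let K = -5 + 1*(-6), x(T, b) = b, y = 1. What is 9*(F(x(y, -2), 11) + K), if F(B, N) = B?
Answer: -117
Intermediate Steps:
K = -11 (K = -5 - 6 = -11)
9*(F(x(y, -2), 11) + K) = 9*(-2 - 11) = 9*(-13) = -117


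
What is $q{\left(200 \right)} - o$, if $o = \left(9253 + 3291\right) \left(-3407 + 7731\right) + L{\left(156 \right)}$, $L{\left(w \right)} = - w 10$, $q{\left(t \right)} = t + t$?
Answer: $-54238296$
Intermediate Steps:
$q{\left(t \right)} = 2 t$
$L{\left(w \right)} = - 10 w$
$o = 54238696$ ($o = \left(9253 + 3291\right) \left(-3407 + 7731\right) - 1560 = 12544 \cdot 4324 - 1560 = 54240256 - 1560 = 54238696$)
$q{\left(200 \right)} - o = 2 \cdot 200 - 54238696 = 400 - 54238696 = -54238296$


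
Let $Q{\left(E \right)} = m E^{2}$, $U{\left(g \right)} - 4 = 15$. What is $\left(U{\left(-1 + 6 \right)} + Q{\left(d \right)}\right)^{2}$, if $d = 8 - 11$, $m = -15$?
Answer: $13456$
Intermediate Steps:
$U{\left(g \right)} = 19$ ($U{\left(g \right)} = 4 + 15 = 19$)
$d = -3$ ($d = 8 - 11 = -3$)
$Q{\left(E \right)} = - 15 E^{2}$
$\left(U{\left(-1 + 6 \right)} + Q{\left(d \right)}\right)^{2} = \left(19 - 15 \left(-3\right)^{2}\right)^{2} = \left(19 - 135\right)^{2} = \left(-116\right)^{2} = 13456$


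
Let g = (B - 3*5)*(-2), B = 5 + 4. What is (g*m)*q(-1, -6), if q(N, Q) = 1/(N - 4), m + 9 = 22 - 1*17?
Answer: 48/5 ≈ 9.6000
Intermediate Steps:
m = -4 (m = -9 + (22 - 1*17) = -9 + (22 - 17) = -9 + 5 = -4)
B = 9
q(N, Q) = 1/(-4 + N)
g = 12 (g = (9 - 3*5)*(-2) = (9 - 15)*(-2) = -6*(-2) = 12)
(g*m)*q(-1, -6) = (12*(-4))/(-4 - 1) = -48/(-5) = -48*(-⅕) = 48/5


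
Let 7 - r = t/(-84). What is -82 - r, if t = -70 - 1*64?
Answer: -3671/42 ≈ -87.405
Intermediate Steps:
t = -134 (t = -70 - 64 = -134)
r = 227/42 (r = 7 - (-134)/(-84) = 7 - (-134)*(-1)/84 = 7 - 1*67/42 = 7 - 67/42 = 227/42 ≈ 5.4048)
-82 - r = -82 - 1*227/42 = -82 - 227/42 = -3671/42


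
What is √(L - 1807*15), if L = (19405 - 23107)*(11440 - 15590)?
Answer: √15336195 ≈ 3916.1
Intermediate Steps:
L = 15363300 (L = -3702*(-4150) = 15363300)
√(L - 1807*15) = √(15363300 - 1807*15) = √(15363300 - 27105) = √15336195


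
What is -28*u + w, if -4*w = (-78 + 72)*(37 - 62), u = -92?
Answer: 5077/2 ≈ 2538.5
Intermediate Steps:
w = -75/2 (w = -(-78 + 72)*(37 - 62)/4 = -(-3)*(-25)/2 = -¼*150 = -75/2 ≈ -37.500)
-28*u + w = -28*(-92) - 75/2 = 2576 - 75/2 = 5077/2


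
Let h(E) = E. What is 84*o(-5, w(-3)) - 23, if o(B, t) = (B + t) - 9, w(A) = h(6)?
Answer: -695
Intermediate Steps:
w(A) = 6
o(B, t) = -9 + B + t
84*o(-5, w(-3)) - 23 = 84*(-9 - 5 + 6) - 23 = 84*(-8) - 23 = -672 - 23 = -695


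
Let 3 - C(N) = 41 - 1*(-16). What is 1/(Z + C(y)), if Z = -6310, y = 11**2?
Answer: -1/6364 ≈ -0.00015713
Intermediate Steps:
y = 121
C(N) = -54 (C(N) = 3 - (41 - 1*(-16)) = 3 - (41 + 16) = 3 - 1*57 = 3 - 57 = -54)
1/(Z + C(y)) = 1/(-6310 - 54) = 1/(-6364) = -1/6364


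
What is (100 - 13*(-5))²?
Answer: 27225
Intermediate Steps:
(100 - 13*(-5))² = (100 + 65)² = 165² = 27225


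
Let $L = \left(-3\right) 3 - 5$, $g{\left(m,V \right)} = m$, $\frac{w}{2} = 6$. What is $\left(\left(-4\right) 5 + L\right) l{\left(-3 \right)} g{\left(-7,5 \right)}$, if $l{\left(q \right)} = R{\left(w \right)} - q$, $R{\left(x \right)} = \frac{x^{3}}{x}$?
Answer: $34986$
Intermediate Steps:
$w = 12$ ($w = 2 \cdot 6 = 12$)
$R{\left(x \right)} = x^{2}$
$L = -14$ ($L = -9 - 5 = -14$)
$l{\left(q \right)} = 144 - q$ ($l{\left(q \right)} = 12^{2} - q = 144 - q$)
$\left(\left(-4\right) 5 + L\right) l{\left(-3 \right)} g{\left(-7,5 \right)} = \left(\left(-4\right) 5 - 14\right) \left(144 - -3\right) \left(-7\right) = \left(-20 - 14\right) \left(144 + 3\right) \left(-7\right) = \left(-34\right) 147 \left(-7\right) = \left(-4998\right) \left(-7\right) = 34986$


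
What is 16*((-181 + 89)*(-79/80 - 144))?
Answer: 1067108/5 ≈ 2.1342e+5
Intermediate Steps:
16*((-181 + 89)*(-79/80 - 144)) = 16*(-92*(-79*1/80 - 144)) = 16*(-92*(-79/80 - 144)) = 16*(-92*(-11599/80)) = 16*(266777/20) = 1067108/5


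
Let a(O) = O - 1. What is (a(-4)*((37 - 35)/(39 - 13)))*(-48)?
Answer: 240/13 ≈ 18.462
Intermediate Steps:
a(O) = -1 + O
(a(-4)*((37 - 35)/(39 - 13)))*(-48) = ((-1 - 4)*((37 - 35)/(39 - 13)))*(-48) = -10/26*(-48) = -5*1/13*(-48) = -5/13*(-48) = 240/13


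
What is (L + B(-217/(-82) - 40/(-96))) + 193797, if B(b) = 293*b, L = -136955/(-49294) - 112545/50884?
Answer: 306463816367945/1574071098 ≈ 1.9470e+5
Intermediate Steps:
L = 14500255/25594652 (L = -136955*(-1/49294) - 112545*1/50884 = 2795/1006 - 112545/50884 = 14500255/25594652 ≈ 0.56653)
(L + B(-217/(-82) - 40/(-96))) + 193797 = (14500255/25594652 + 293*(-217/(-82) - 40/(-96))) + 193797 = (14500255/25594652 + 293*(-217*(-1/82) - 40*(-1/96))) + 193797 = (14500255/25594652 + 293*(217/82 + 5/12)) + 193797 = (14500255/25594652 + 293*(1507/492)) + 193797 = (14500255/25594652 + 441551/492) + 193797 = 1413559788839/1574071098 + 193797 = 306463816367945/1574071098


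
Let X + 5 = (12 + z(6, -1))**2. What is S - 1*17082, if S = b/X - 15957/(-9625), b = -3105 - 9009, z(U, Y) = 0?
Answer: -22967959977/1337875 ≈ -17168.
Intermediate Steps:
b = -12114
X = 139 (X = -5 + (12 + 0)**2 = -5 + 12**2 = -5 + 144 = 139)
S = -114379227/1337875 (S = -12114/139 - 15957/(-9625) = -12114*1/139 - 15957*(-1/9625) = -12114/139 + 15957/9625 = -114379227/1337875 ≈ -85.493)
S - 1*17082 = -114379227/1337875 - 1*17082 = -114379227/1337875 - 17082 = -22967959977/1337875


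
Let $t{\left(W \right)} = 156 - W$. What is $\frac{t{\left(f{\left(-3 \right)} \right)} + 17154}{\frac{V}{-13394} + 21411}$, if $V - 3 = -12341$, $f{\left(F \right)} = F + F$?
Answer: $\frac{28991313}{35848909} \approx 0.80871$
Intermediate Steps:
$f{\left(F \right)} = 2 F$
$V = -12338$ ($V = 3 - 12341 = -12338$)
$\frac{t{\left(f{\left(-3 \right)} \right)} + 17154}{\frac{V}{-13394} + 21411} = \frac{\left(156 - 2 \left(-3\right)\right) + 17154}{- \frac{12338}{-13394} + 21411} = \frac{\left(156 - -6\right) + 17154}{\left(-12338\right) \left(- \frac{1}{13394}\right) + 21411} = \frac{\left(156 + 6\right) + 17154}{\frac{6169}{6697} + 21411} = \frac{162 + 17154}{\frac{143395636}{6697}} = 17316 \cdot \frac{6697}{143395636} = \frac{28991313}{35848909}$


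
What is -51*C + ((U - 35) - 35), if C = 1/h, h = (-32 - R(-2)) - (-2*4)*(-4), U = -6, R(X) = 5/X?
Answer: -3082/41 ≈ -75.171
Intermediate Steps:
h = -123/2 (h = (-32 - 5/(-2)) - (-2*4)*(-4) = (-32 - 5*(-1)/2) - (-8)*(-4) = (-32 - 1*(-5/2)) - 1*32 = (-32 + 5/2) - 32 = -59/2 - 32 = -123/2 ≈ -61.500)
C = -2/123 (C = 1/(-123/2) = -2/123 ≈ -0.016260)
-51*C + ((U - 35) - 35) = -51*(-2/123) + ((-6 - 35) - 35) = 34/41 + (-41 - 35) = 34/41 - 76 = -3082/41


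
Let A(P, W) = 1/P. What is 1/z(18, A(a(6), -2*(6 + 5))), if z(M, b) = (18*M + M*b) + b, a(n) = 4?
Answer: 4/1315 ≈ 0.0030418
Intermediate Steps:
z(M, b) = b + 18*M + M*b
1/z(18, A(a(6), -2*(6 + 5))) = 1/(1/4 + 18*18 + 18/4) = 1/(¼ + 324 + 18*(¼)) = 1/(¼ + 324 + 9/2) = 1/(1315/4) = 4/1315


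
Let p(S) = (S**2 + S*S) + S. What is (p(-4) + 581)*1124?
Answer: 684516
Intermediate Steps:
p(S) = S + 2*S**2 (p(S) = (S**2 + S**2) + S = 2*S**2 + S = S + 2*S**2)
(p(-4) + 581)*1124 = (-4*(1 + 2*(-4)) + 581)*1124 = (-4*(1 - 8) + 581)*1124 = (-4*(-7) + 581)*1124 = (28 + 581)*1124 = 609*1124 = 684516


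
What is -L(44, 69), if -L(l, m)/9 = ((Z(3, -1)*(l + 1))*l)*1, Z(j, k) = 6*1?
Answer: 106920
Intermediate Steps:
Z(j, k) = 6
L(l, m) = -9*l*(6 + 6*l) (L(l, m) = -9*(6*(l + 1))*l = -9*(6*(1 + l))*l = -9*(6 + 6*l)*l = -9*l*(6 + 6*l))
-L(44, 69) = -(-54)*44*(1 + 44) = -(-54)*44*45 = -1*(-106920) = 106920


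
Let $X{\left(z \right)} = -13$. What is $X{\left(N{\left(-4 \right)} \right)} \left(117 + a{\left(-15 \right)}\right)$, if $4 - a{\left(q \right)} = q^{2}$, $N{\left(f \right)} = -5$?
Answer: $1352$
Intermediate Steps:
$a{\left(q \right)} = 4 - q^{2}$
$X{\left(N{\left(-4 \right)} \right)} \left(117 + a{\left(-15 \right)}\right) = - 13 \left(117 + \left(4 - \left(-15\right)^{2}\right)\right) = - 13 \left(117 + \left(4 - 225\right)\right) = - 13 \left(117 - 221\right) = \left(-13\right) \left(-104\right) = 1352$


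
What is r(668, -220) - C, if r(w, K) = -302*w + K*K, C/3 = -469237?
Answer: 1254375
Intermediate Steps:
C = -1407711 (C = 3*(-469237) = -1407711)
r(w, K) = K² - 302*w (r(w, K) = -302*w + K² = K² - 302*w)
r(668, -220) - C = ((-220)² - 302*668) - 1*(-1407711) = (48400 - 201736) + 1407711 = -153336 + 1407711 = 1254375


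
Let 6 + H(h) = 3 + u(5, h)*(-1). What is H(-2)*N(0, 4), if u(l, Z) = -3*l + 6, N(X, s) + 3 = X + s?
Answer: 6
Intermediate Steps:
N(X, s) = -3 + X + s (N(X, s) = -3 + (X + s) = -3 + X + s)
u(l, Z) = 6 - 3*l
H(h) = 6 (H(h) = -6 + (3 + (6 - 3*5)*(-1)) = -6 + (3 + (6 - 15)*(-1)) = -6 + (3 - 9*(-1)) = -6 + (3 + 9) = -6 + 12 = 6)
H(-2)*N(0, 4) = 6*(-3 + 0 + 4) = 6*1 = 6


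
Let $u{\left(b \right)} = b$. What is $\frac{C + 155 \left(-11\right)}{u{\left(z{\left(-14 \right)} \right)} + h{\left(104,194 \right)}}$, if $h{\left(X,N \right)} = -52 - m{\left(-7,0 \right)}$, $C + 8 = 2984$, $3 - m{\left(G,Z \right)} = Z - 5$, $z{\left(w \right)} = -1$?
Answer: $- \frac{1271}{61} \approx -20.836$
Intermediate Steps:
$m{\left(G,Z \right)} = 8 - Z$ ($m{\left(G,Z \right)} = 3 - \left(Z - 5\right) = 3 - \left(-5 + Z\right) = 8 - Z$)
$C = 2976$ ($C = -8 + 2984 = 2976$)
$h{\left(X,N \right)} = -60$ ($h{\left(X,N \right)} = -52 - \left(8 - 0\right) = -52 - \left(8 + 0\right) = -52 - 8 = -60$)
$\frac{C + 155 \left(-11\right)}{u{\left(z{\left(-14 \right)} \right)} + h{\left(104,194 \right)}} = \frac{2976 + 155 \left(-11\right)}{-1 - 60} = \frac{2976 - 1705}{-61} = 1271 \left(- \frac{1}{61}\right) = - \frac{1271}{61}$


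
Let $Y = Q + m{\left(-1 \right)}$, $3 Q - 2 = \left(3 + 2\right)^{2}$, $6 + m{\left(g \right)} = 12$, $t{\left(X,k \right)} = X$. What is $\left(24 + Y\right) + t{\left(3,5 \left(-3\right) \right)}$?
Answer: $42$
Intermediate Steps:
$m{\left(g \right)} = 6$ ($m{\left(g \right)} = -6 + 12 = 6$)
$Q = 9$ ($Q = \frac{2}{3} + \frac{\left(3 + 2\right)^{2}}{3} = \frac{2}{3} + \frac{5^{2}}{3} = \frac{2}{3} + \frac{1}{3} \cdot 25 = \frac{2}{3} + \frac{25}{3} = 9$)
$Y = 15$ ($Y = 9 + 6 = 15$)
$\left(24 + Y\right) + t{\left(3,5 \left(-3\right) \right)} = \left(24 + 15\right) + 3 = 39 + 3 = 42$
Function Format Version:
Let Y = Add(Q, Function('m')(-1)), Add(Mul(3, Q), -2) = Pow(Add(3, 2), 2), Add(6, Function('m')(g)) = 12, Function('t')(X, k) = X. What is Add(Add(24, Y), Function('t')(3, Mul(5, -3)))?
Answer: 42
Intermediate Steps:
Function('m')(g) = 6 (Function('m')(g) = Add(-6, 12) = 6)
Q = 9 (Q = Add(Rational(2, 3), Mul(Rational(1, 3), Pow(Add(3, 2), 2))) = Add(Rational(2, 3), Mul(Rational(1, 3), Pow(5, 2))) = Add(Rational(2, 3), Mul(Rational(1, 3), 25)) = Add(Rational(2, 3), Rational(25, 3)) = 9)
Y = 15 (Y = Add(9, 6) = 15)
Add(Add(24, Y), Function('t')(3, Mul(5, -3))) = Add(Add(24, 15), 3) = Add(39, 3) = 42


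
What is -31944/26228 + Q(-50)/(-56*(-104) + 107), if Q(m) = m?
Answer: -47692816/38889567 ≈ -1.2264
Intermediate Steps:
-31944/26228 + Q(-50)/(-56*(-104) + 107) = -31944/26228 - 50/(-56*(-104) + 107) = -31944*1/26228 - 50/(5824 + 107) = -7986/6557 - 50/5931 = -47692816/38889567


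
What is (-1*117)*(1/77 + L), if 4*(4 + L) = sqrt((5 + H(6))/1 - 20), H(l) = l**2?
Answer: 35919/77 - 117*sqrt(21)/4 ≈ 332.44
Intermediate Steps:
L = -4 + sqrt(21)/4 (L = -4 + sqrt((5 + 6**2)/1 - 20)/4 = -4 + sqrt(1*(5 + 36) - 20)/4 = -4 + sqrt(1*41 - 20)/4 = -4 + sqrt(41 - 20)/4 = -4 + sqrt(21)/4 ≈ -2.8544)
(-1*117)*(1/77 + L) = (-1*117)*(1/77 + (-4 + sqrt(21)/4)) = -117*(1/77 + (-4 + sqrt(21)/4)) = -117*(-307/77 + sqrt(21)/4) = 35919/77 - 117*sqrt(21)/4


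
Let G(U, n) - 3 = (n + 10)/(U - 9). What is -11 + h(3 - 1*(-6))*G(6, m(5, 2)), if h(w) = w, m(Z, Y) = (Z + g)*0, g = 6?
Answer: -14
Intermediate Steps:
m(Z, Y) = 0 (m(Z, Y) = (Z + 6)*0 = (6 + Z)*0 = 0)
G(U, n) = 3 + (10 + n)/(-9 + U) (G(U, n) = 3 + (n + 10)/(U - 9) = 3 + (10 + n)/(-9 + U))
-11 + h(3 - 1*(-6))*G(6, m(5, 2)) = -11 + (3 - 1*(-6))*((-17 + 0 + 3*6)/(-9 + 6)) = -11 + (3 + 6)*((-17 + 0 + 18)/(-3)) = -11 + 9*(-⅓*1) = -11 + 9*(-⅓) = -11 - 3 = -14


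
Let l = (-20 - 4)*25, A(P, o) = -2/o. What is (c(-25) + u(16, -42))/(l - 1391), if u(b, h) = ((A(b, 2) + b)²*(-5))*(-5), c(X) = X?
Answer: -5600/1991 ≈ -2.8127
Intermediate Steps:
l = -600 (l = -24*25 = -600)
u(b, h) = 25*(-1 + b)² (u(b, h) = ((-2/2 + b)²*(-5))*(-5) = ((-2*½ + b)²*(-5))*(-5) = ((-1 + b)²*(-5))*(-5) = -5*(-1 + b)²*(-5) = 25*(-1 + b)²)
(c(-25) + u(16, -42))/(l - 1391) = (-25 + 25*(-1 + 16)²)/(-600 - 1391) = (-25 + 25*15²)/(-1991) = (-25 + 25*225)*(-1/1991) = (-25 + 5625)*(-1/1991) = 5600*(-1/1991) = -5600/1991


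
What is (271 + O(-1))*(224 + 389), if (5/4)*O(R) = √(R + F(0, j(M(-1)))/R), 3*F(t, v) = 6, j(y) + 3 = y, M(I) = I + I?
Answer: 166123 + 2452*I*√3/5 ≈ 1.6612e+5 + 849.4*I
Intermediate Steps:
M(I) = 2*I
j(y) = -3 + y
F(t, v) = 2 (F(t, v) = (⅓)*6 = 2)
O(R) = 4*√(R + 2/R)/5
(271 + O(-1))*(224 + 389) = (271 + 4*√(-1 + 2/(-1))/5)*(224 + 389) = (271 + 4*√(-1 + 2*(-1))/5)*613 = (271 + 4*√(-1 - 2)/5)*613 = (271 + 4*√(-3)/5)*613 = (271 + 4*(I*√3)/5)*613 = (271 + 4*I*√3/5)*613 = 166123 + 2452*I*√3/5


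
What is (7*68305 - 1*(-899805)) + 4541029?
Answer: 5918969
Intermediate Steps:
(7*68305 - 1*(-899805)) + 4541029 = (478135 + 899805) + 4541029 = 1377940 + 4541029 = 5918969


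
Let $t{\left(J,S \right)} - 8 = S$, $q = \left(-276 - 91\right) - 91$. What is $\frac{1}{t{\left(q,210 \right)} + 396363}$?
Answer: $\frac{1}{396581} \approx 2.5216 \cdot 10^{-6}$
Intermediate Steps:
$q = -458$ ($q = -367 - 91 = -458$)
$t{\left(J,S \right)} = 8 + S$
$\frac{1}{t{\left(q,210 \right)} + 396363} = \frac{1}{\left(8 + 210\right) + 396363} = \frac{1}{218 + 396363} = \frac{1}{396581}$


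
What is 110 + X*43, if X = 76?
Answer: 3378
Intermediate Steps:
110 + X*43 = 110 + 76*43 = 110 + 3268 = 3378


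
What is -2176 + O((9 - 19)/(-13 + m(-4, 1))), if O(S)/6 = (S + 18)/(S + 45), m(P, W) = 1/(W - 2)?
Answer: -347767/160 ≈ -2173.5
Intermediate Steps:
m(P, W) = 1/(-2 + W)
O(S) = 6*(18 + S)/(45 + S) (O(S) = 6*((S + 18)/(S + 45)) = 6*((18 + S)/(45 + S)) = 6*(18 + S)/(45 + S))
-2176 + O((9 - 19)/(-13 + m(-4, 1))) = -2176 + 6*(18 + (9 - 19)/(-13 + 1/(-2 + 1)))/(45 + (9 - 19)/(-13 + 1/(-2 + 1))) = -2176 + 6*(18 - 10/(-13 + 1/(-1)))/(45 - 10/(-13 + 1/(-1))) = -2176 + 6*(18 - 10/(-13 - 1))/(45 - 10/(-13 - 1)) = -2176 + 6*(18 - 10/(-14))/(45 - 10/(-14)) = -2176 + 6*(18 - 10*(-1/14))/(45 - 10*(-1/14)) = -2176 + 6*(18 + 5/7)/(45 + 5/7) = -2176 + 6*(131/7)/(320/7) = -2176 + 6*(7/320)*(131/7) = -2176 + 393/160 = -347767/160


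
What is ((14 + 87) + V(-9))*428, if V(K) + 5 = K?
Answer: 37236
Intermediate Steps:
V(K) = -5 + K
((14 + 87) + V(-9))*428 = ((14 + 87) + (-5 - 9))*428 = (101 - 14)*428 = 87*428 = 37236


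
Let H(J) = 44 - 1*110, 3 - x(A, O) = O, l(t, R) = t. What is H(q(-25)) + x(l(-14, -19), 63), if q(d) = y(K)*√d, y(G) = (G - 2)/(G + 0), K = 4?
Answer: -126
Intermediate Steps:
y(G) = (-2 + G)/G
x(A, O) = 3 - O
q(d) = √d/2 (q(d) = ((-2 + 4)/4)*√d = ((¼)*2)*√d = √d/2)
H(J) = -66 (H(J) = 44 - 110 = -66)
H(q(-25)) + x(l(-14, -19), 63) = -66 + (3 - 1*63) = -66 + (3 - 63) = -66 - 60 = -126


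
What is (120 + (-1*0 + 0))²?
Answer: 14400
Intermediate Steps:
(120 + (-1*0 + 0))² = (120 + (0 + 0))² = (120 + 0)² = 120² = 14400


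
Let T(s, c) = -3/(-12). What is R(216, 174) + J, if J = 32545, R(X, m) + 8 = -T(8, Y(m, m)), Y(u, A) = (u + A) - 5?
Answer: 130147/4 ≈ 32537.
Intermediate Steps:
Y(u, A) = -5 + A + u (Y(u, A) = (A + u) - 5 = -5 + A + u)
T(s, c) = 1/4 (T(s, c) = -3*(-1/12) = 1/4)
R(X, m) = -33/4 (R(X, m) = -8 - 1*1/4 = -8 - 1/4 = -33/4)
R(216, 174) + J = -33/4 + 32545 = 130147/4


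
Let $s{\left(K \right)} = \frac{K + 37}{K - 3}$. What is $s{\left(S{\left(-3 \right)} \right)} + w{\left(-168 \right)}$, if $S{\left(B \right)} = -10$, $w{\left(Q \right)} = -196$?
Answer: $- \frac{2575}{13} \approx -198.08$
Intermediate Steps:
$s{\left(K \right)} = \frac{37 + K}{-3 + K}$
$s{\left(S{\left(-3 \right)} \right)} + w{\left(-168 \right)} = \frac{37 - 10}{-3 - 10} - 196 = \frac{1}{-13} \cdot 27 - 196 = \left(- \frac{1}{13}\right) 27 - 196 = - \frac{27}{13} - 196 = - \frac{2575}{13}$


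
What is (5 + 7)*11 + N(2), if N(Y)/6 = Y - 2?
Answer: 132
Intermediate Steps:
N(Y) = -12 + 6*Y (N(Y) = 6*(Y - 2) = 6*(-2 + Y) = -12 + 6*Y)
(5 + 7)*11 + N(2) = (5 + 7)*11 + (-12 + 6*2) = 12*11 + (-12 + 12) = 132 + 0 = 132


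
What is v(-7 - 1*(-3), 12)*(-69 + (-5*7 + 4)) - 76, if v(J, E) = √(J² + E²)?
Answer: -76 - 400*√10 ≈ -1340.9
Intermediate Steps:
v(J, E) = √(E² + J²)
v(-7 - 1*(-3), 12)*(-69 + (-5*7 + 4)) - 76 = √(12² + (-7 - 1*(-3))²)*(-69 + (-5*7 + 4)) - 76 = √(144 + (-7 + 3)²)*(-69 + (-35 + 4)) - 76 = √(144 + (-4)²)*(-69 - 31) - 76 = √(144 + 16)*(-100) - 76 = √160*(-100) - 76 = (4*√10)*(-100) - 76 = -400*√10 - 76 = -76 - 400*√10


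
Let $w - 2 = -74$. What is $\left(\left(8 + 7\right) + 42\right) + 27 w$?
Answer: $-1887$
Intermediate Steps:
$w = -72$ ($w = 2 - 74 = -72$)
$\left(\left(8 + 7\right) + 42\right) + 27 w = \left(\left(8 + 7\right) + 42\right) + 27 \left(-72\right) = \left(15 + 42\right) - 1944 = 57 - 1944 = -1887$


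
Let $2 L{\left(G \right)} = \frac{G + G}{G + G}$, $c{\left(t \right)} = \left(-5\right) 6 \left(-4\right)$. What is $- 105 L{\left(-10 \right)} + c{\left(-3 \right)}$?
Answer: $\frac{135}{2} \approx 67.5$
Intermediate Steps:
$c{\left(t \right)} = 120$ ($c{\left(t \right)} = \left(-30\right) \left(-4\right) = 120$)
$L{\left(G \right)} = \frac{1}{2}$ ($L{\left(G \right)} = \frac{\left(G + G\right) \frac{1}{G + G}}{2} = \frac{2 G \frac{1}{2 G}}{2} = \frac{1}{2} \cdot 1 = \frac{1}{2}$)
$- 105 L{\left(-10 \right)} + c{\left(-3 \right)} = \left(-105\right) \frac{1}{2} + 120 = - \frac{105}{2} + 120 = \frac{135}{2}$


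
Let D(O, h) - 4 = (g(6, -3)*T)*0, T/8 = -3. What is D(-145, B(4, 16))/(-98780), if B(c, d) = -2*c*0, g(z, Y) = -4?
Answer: -1/24695 ≈ -4.0494e-5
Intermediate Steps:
B(c, d) = 0
T = -24 (T = 8*(-3) = -24)
D(O, h) = 4 (D(O, h) = 4 - 4*(-24)*0 = 4 + 96*0 = 4 + 0 = 4)
D(-145, B(4, 16))/(-98780) = 4/(-98780) = 4*(-1/98780) = -1/24695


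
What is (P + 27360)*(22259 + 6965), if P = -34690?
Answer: -214211920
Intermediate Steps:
(P + 27360)*(22259 + 6965) = (-34690 + 27360)*(22259 + 6965) = -7330*29224 = -214211920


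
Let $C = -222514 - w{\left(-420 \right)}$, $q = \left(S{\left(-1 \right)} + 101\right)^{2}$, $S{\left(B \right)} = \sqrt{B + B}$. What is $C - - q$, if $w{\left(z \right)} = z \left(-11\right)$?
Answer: $-216935 + 202 i \sqrt{2} \approx -2.1694 \cdot 10^{5} + 285.67 i$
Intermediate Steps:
$w{\left(z \right)} = - 11 z$
$S{\left(B \right)} = \sqrt{2} \sqrt{B}$ ($S{\left(B \right)} = \sqrt{2 B} = \sqrt{2} \sqrt{B}$)
$q = \left(101 + i \sqrt{2}\right)^{2}$ ($q = \left(\sqrt{2} \sqrt{-1} + 101\right)^{2} = \left(\sqrt{2} i + 101\right)^{2} = \left(i \sqrt{2} + 101\right)^{2} = \left(101 + i \sqrt{2}\right)^{2} \approx 10199.0 + 285.67 i$)
$C = -227134$ ($C = -222514 - \left(-11\right) \left(-420\right) = -222514 - 4620 = -227134$)
$C - - q = -227134 - - \left(101 + i \sqrt{2}\right)^{2} = -227134 + \left(101 + i \sqrt{2}\right)^{2}$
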